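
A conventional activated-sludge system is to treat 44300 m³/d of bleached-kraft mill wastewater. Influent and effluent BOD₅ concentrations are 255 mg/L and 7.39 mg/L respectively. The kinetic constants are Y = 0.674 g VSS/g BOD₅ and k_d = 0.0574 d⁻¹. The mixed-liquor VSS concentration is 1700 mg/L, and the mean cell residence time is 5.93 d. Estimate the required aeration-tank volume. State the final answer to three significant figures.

V ≈ 19200 m³

From the SRT design equation V = Y Q (S₀−S) θ_c / [X (1 + k_d θ_c)] = 0.674 × 44300 × (255 − 7.39) × 5.93 / [1700 × (1 + 0.0574 × 5.93)] = 4.38×10^7 / 2279 = 19240 m³.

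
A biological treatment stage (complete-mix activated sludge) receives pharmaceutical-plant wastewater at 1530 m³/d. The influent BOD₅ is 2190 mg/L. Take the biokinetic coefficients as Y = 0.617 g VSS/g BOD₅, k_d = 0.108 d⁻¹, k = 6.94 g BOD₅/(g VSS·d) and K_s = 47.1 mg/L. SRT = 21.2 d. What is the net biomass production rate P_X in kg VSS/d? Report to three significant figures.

P_X ≈ 628 kg VSS/d

For a completely mixed reactor with recycle the Lawrence–McCarty relation gives S = K_s·(1 + k_d·θ_c) / [θ_c·(Y·k − k_d) − 1] = 47.1 × (1 + 0.108 × 21.2) / [21.2 × (0.617 × 6.94 − 0.108) − 1] = 154.9 / 87.49 = 1.771 mg/L.
Y_obs = Y / (1 + k_d θ_c) = 0.617 / (1 + 0.108 × 21.2) = 0.617 / 3.290 = 0.1876.
Substrate removed = Q·(S₀ − S) = 1530 m³/d × (2190 − 1.77) g/m³ = 3.35×10^6 g/d = 3348 kg/d.
So the net sludge growth is P_X = 0.1876 × 3348 = 628.0 kg VSS/d.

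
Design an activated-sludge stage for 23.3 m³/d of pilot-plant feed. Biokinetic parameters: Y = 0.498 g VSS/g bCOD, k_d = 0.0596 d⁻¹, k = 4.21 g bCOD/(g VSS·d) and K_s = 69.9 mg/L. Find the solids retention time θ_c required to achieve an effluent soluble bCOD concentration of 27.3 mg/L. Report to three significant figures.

θ_c ≈ 1.89 d

From 1/θ_c = Y·k·S/(K_s + S) − k_d: Y·k·S/(K_s+S) = 0.498 × 4.21 × 27.3 / (69.9 + 27.3) = 0.5889 d⁻¹.
θ_c = 1/(μ − k_d) = 1/(0.5889 − 0.0596) = 1/0.5293 = 1.889 d.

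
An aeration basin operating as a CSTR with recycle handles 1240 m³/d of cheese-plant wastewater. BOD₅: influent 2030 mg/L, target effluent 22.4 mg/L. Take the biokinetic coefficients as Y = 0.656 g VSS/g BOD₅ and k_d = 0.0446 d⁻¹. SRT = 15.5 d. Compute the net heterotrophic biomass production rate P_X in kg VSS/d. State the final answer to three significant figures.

P_X ≈ 966 kg VSS/d

The observed yield is Y_obs = Y/(1 + k_d·θ_c) = 0.656 / (1 + 0.0446 × 15.5) = 0.656 / 1.691 = 0.3879 g VSS per g BOD₅ removed.
ΔS = 2030 − 22.4 = 2008 mg/L, so the substrate removal rate is 1240 × 2008/1000 = 2489 kg BOD₅/d.
Biomass produced: P_X = Y_obs·Q·ΔS = 0.3879 × 2489 ≈ 965.6 kg VSS/d.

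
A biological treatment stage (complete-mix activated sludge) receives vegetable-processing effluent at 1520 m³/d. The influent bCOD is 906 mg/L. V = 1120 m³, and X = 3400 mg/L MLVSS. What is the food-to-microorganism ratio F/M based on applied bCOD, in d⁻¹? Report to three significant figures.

F/M = Q·S₀ / (V·X) = 1520 × 906 / (1120 × 3400) = 0.3616 g bCOD·(g VSS·d)⁻¹.

F/M ≈ 0.362 d⁻¹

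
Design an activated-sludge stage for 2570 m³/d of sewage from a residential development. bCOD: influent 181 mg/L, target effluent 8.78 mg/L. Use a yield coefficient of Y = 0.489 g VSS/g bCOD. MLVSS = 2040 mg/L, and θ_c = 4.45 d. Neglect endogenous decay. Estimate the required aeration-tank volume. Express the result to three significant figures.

V ≈ 472 m³

V·X = Y·Q·ΔS·θ_c gives V = 0.489 × 2570 × (181 − 8.78) × 4.45 / 2040 = 472.1 m³.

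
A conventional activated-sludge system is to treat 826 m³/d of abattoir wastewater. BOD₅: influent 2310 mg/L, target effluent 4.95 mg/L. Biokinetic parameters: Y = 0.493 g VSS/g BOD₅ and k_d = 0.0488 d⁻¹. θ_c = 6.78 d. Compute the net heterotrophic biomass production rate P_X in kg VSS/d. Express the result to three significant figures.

P_X ≈ 705 kg VSS/d

The observed yield is Y_obs = Y/(1 + k_d·θ_c) = 0.493 / (1 + 0.0488 × 6.78) = 0.493 / 1.331 = 0.3704 g VSS per g BOD₅ removed.
Mass of BOD₅ removed per day: Q(S₀ − S) = 826 × 2305 g/m³ = 1904 kg/d.
So the net sludge growth is P_X = 0.3704 × 1904 = 705.3 kg VSS/d.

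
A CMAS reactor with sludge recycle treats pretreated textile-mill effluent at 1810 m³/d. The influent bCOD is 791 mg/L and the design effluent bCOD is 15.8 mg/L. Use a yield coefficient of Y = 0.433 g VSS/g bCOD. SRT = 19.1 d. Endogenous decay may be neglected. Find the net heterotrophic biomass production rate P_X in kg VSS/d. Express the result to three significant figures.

P_X ≈ 608 kg VSS/d

No decay correction is needed, so Y_obs = Y = 0.433.
Mass of bCOD removed per day: Q(S₀ − S) = 1810 × 775.2 g/m³ = 1403 kg/d.
Biomass produced: P_X = Y_obs·Q·ΔS = 0.4330 × 1403 ≈ 607.5 kg VSS/d.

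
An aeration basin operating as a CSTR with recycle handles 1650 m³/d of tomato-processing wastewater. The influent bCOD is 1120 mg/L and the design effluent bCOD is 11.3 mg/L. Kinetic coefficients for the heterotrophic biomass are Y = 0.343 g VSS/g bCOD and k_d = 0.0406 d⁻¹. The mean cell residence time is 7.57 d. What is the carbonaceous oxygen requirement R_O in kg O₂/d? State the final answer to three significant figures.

R_O ≈ 1150 kg O₂/d

Y_obs = Y / (1 + k_d θ_c) = 0.343 / (1 + 0.0406 × 7.57) = 0.343 / 1.307 = 0.2624.
Q·(S₀ − S) = 1650 × (1120 − 11.3) × 10⁻³ = 1829 kg/d removed.
Biomass synthesised: P_X = Y_obs × 1829 = 480.0 kg VSS/d.
Carbonaceous O₂ demand = substrate oxidised − cell-mass equivalent = 1829 − 1.42 × 480.0 = 1148 kg O₂/d.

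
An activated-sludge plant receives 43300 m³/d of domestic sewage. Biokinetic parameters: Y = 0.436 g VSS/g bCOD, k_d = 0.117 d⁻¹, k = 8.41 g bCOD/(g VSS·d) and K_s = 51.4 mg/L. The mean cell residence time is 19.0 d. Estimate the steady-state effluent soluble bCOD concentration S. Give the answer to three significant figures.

S ≈ 2.49 mg/L

From the Monod/SRT balance for a CMAS, S = K_s·(1+k_d θ_c)/[θ_c·(Y k − k_d) − 1] = 51.4 × (1 + 0.117 × 19.0) / [19.0 × (0.436 × 8.41 − 0.117) − 1] = 165.7 / 66.45 = 2.493 mg/L.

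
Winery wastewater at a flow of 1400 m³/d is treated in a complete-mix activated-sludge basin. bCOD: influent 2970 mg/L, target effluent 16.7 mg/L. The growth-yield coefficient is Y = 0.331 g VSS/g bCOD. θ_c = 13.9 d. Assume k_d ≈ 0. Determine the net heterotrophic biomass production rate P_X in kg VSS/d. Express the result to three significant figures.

P_X ≈ 1370 kg VSS/d

With endogenous decay neglected, the observed yield equals the true yield: Y_obs = Y = 0.331 g VSS/g bCOD.
Substrate removed = Q·(S₀ − S) = 1400 m³/d × (2970 − 16.7) g/m³ = 4.13×10^6 g/d = 4135 kg/d.
Net biomass production P_X = Y_obs × Q·(S₀ − S) = 0.3310 × 4135 = 1369 kg VSS/d.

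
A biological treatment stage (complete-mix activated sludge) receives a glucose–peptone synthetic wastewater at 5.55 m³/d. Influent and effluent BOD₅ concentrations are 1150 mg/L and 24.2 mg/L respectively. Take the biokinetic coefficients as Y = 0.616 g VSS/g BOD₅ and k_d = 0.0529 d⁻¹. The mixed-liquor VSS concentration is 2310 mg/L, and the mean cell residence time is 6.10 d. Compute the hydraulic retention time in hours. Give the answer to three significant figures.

Rearranging the biomass balance for a CMAS with decay, V = Y·Q·ΔS·θ_c / [X·(1+k_d θ_c)] = 0.616 × 5.55 × (1150 − 24.2) × 6.10 / [2310 × (1 + 0.0529 × 6.10)] = 2.35×10^4 / 3055 = 7.684 m³.
HRT = V/Q = 7.684 m³ / 5.55 m³·d⁻¹ = 1.385 d × 24 = 33.23 h.

τ ≈ 33.2 h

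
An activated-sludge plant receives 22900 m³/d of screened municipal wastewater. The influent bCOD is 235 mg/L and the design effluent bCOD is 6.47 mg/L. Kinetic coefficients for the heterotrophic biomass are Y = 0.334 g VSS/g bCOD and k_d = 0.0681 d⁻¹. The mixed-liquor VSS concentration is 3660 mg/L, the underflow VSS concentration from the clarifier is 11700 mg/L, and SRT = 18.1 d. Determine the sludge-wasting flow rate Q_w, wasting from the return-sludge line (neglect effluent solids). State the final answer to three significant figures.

Rearranging the biomass balance for a CMAS with decay, V = Y·Q·ΔS·θ_c / [X·(1+k_d θ_c)] = 0.334 × 22900 × (235 − 6.47) × 18.1 / [3660 × (1 + 0.0681 × 18.1)] = 3.16×10^7 / 8171 = 3872 m³.
Q_w = (V·X)/(θ_c X_r) = 3872 × 3660 / (18.1 × 11700) = 66.92 m³/d.

Q_w ≈ 66.9 m³/d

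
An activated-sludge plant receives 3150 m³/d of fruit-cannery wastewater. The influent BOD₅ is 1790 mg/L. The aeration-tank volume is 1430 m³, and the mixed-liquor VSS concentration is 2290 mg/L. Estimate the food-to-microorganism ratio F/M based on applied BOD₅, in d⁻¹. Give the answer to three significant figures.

Food-to-microorganism ratio F/M = Q S₀ / (V X) = 3150 × 1790 / (1430 × 2290) = 1.722 d⁻¹.

F/M ≈ 1.72 d⁻¹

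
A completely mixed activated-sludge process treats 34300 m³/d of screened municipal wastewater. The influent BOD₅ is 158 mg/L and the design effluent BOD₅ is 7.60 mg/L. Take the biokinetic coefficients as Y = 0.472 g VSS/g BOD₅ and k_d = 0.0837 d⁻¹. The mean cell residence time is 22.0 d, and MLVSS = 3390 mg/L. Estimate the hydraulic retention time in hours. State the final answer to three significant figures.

τ ≈ 3.89 h

Steady-state biomass mass balance: V·X·(1 + k_d·θ_c) = Y·Q·(S₀ − S)·θ_c, so V = 0.472 × 34300 × (158 − 7.60) × 22.0 / [3390 × (1 + 0.0837 × 22.0)] = 5.36×10^7 / 9632 = 5561 m³.
Hydraulic retention time τ = V/Q = 5561 / 34300 = 0.1621 d = 3.891 h.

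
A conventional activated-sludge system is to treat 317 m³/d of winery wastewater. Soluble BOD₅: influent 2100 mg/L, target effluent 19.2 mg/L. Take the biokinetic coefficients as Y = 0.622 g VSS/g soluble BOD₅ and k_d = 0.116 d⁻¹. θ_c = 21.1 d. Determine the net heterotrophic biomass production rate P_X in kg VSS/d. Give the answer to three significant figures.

Correct the yield for decay: Y_obs = Y/(1 + k_d θ_c) = 0.622 / (1 + 0.116 × 21.1) = 0.622 / 3.448 = 0.1804.
Q·(S₀ − S) = 317 × (2100 − 19.2) × 10⁻³ = 659.6 kg/d removed.
Net biomass production P_X = Y_obs × Q·(S₀ − S) = 0.1804 × 659.6 = 119.0 kg VSS/d.

P_X ≈ 119 kg VSS/d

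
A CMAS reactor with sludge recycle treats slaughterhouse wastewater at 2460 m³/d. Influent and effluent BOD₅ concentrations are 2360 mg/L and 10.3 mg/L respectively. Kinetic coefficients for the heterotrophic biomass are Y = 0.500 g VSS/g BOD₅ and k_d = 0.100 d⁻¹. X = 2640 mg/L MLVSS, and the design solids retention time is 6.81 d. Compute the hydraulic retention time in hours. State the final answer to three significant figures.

Steady-state biomass mass balance: V·X·(1 + k_d·θ_c) = Y·Q·(S₀ − S)·θ_c, so V = 0.500 × 2460 × (2360 − 10.3) × 6.81 / [2640 × (1 + 0.100 × 6.81)] = 1.97×10^7 / 4438 = 4435 m³.
Hydraulic retention time τ = V/Q = 4435 / 2460 = 1.803 d = 43.27 h.

τ ≈ 43.3 h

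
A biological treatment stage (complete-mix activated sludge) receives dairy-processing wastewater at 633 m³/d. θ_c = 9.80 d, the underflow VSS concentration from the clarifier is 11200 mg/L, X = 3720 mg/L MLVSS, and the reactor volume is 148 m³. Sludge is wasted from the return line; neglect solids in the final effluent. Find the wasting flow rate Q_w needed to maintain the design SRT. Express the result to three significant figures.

θ_c = V·X/(Q_w·X_r) when wasting from the recycle, so Q_w = V·X/(θ_c·X_r) = 148.0 × 3720 / (9.80 × 11200) = 5.016 m³/d.

Q_w ≈ 5.02 m³/d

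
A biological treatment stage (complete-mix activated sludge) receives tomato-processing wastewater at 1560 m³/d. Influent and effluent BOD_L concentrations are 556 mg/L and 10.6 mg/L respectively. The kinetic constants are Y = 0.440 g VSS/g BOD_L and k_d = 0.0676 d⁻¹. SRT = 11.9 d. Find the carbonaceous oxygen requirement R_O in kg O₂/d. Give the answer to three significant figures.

R_O ≈ 556 kg O₂/d

Y_obs = Y / (1 + k_d θ_c) = 0.440 / (1 + 0.0676 × 11.9) = 0.440 / 1.804 = 0.2438.
Mass of BOD_L removed per day: Q(S₀ − S) = 1560 × 545.4 g/m³ = 850.8 kg/d.
Biomass synthesised: P_X = Y_obs × 850.8 = 207.5 kg VSS/d.
R_O = Q·ΔS − 1.42 P_X = 850.8 − 294.6 = 556.2 kg O₂/d.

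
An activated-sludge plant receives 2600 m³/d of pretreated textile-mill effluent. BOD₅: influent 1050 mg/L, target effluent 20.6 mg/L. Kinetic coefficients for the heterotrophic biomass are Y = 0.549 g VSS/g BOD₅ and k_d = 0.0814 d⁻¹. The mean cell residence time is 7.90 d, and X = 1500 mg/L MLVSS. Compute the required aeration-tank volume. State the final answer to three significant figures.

From the SRT design equation V = Y Q (S₀−S) θ_c / [X (1 + k_d θ_c)] = 0.549 × 2600 × (1050 − 20.6) × 7.90 / [1500 × (1 + 0.0814 × 7.90)] = 1.16×10^7 / 2465 = 4710 m³.

V ≈ 4710 m³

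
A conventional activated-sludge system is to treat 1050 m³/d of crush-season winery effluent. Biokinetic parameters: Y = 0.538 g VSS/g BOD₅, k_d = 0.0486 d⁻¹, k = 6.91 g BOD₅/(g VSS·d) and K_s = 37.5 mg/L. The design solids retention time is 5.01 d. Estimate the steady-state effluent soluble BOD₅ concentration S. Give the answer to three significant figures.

For a completely mixed reactor with recycle the Lawrence–McCarty relation gives S = K_s·(1 + k_d·θ_c) / [θ_c·(Y·k − k_d) − 1] = 37.5 × (1 + 0.0486 × 5.01) / [5.01 × (0.538 × 6.91 − 0.0486) − 1] = 46.63 / 17.38 = 2.683 mg/L.

S ≈ 2.68 mg/L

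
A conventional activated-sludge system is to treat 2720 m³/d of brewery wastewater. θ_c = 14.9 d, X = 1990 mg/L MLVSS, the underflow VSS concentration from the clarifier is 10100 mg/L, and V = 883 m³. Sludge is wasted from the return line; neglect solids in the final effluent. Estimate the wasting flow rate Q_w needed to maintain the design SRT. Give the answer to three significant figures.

θ_c = V·X/(Q_w·X_r) when wasting from the recycle, so Q_w = V·X/(θ_c·X_r) = 883.0 × 1990 / (14.9 × 10100) = 11.68 m³/d.

Q_w ≈ 11.7 m³/d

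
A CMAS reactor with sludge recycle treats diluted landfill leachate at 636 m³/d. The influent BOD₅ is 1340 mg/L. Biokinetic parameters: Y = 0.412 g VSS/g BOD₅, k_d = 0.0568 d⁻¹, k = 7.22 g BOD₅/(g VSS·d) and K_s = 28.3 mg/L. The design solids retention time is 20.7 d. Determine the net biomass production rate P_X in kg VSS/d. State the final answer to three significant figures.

From the Monod/SRT balance for a CMAS, S = K_s·(1+k_d θ_c)/[θ_c·(Y k − k_d) − 1] = 28.3 × (1 + 0.0568 × 20.7) / [20.7 × (0.412 × 7.22 − 0.0568) − 1] = 61.57 / 59.40 = 1.037 mg/L.
Correct the yield for decay: Y_obs = Y/(1 + k_d θ_c) = 0.412 / (1 + 0.0568 × 20.7) = 0.412 / 2.176 = 0.1894.
ΔS = 1340 − 1.04 = 1339 mg/L, so the substrate removal rate is 636 × 1339/1000 = 851.6 kg BOD₅/d.
So the net sludge growth is P_X = 0.1894 × 851.6 = 161.3 kg VSS/d.

P_X ≈ 161 kg VSS/d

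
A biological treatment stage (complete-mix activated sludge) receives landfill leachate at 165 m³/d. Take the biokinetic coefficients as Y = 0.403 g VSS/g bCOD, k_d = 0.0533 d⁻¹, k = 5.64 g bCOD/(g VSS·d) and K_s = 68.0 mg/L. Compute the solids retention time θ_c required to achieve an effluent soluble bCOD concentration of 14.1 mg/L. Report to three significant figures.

θ_c ≈ 2.97 d

At the target effluent, Y k S/(K_s+S) = 0.403×5.64×14.1/82.10 = 0.3904 d⁻¹.
θ_c = 1/(μ − k_d) = 1/(0.3904 − 0.0533) = 1/0.3371 = 2.967 d.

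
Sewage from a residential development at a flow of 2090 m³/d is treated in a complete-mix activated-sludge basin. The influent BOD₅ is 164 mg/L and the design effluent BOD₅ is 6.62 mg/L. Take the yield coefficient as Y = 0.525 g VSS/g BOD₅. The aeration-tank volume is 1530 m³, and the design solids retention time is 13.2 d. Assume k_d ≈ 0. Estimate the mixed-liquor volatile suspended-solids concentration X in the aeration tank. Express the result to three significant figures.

From V·X = Y·Q·(S₀ − S)·θ_c (decay neglected): X = 0.525 × 2090 × (164 − 6.62) × 13.2 / 1530 = 1490 mg/L.

X ≈ 1490 mg/L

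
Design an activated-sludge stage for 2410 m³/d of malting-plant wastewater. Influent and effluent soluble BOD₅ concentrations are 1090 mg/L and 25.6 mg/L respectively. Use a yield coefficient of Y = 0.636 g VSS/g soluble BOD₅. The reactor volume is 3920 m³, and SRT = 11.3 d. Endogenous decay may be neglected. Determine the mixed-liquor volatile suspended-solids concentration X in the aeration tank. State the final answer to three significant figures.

From V·X = Y·Q·(S₀ − S)·θ_c (decay neglected): X = 0.636 × 2410 × (1090 − 25.6) × 11.3 / 3920 = 4703 mg/L.

X ≈ 4700 mg/L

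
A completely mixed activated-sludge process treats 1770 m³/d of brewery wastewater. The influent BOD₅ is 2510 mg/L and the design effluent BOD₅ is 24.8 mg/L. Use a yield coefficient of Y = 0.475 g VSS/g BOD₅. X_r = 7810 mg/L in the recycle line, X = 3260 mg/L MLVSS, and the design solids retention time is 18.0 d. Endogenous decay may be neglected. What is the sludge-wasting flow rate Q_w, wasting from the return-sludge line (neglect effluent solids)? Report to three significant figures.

V·X = Y·Q·ΔS·θ_c gives V = 0.475 × 1770 × (2510 − 24.8) × 18.0 / 3260 = 11537 m³.
θ_c = V·X/(Q_w·X_r) when wasting from the recycle, so Q_w = V·X/(θ_c·X_r) = 11537 × 3260 / (18.0 × 7810) = 267.5 m³/d.

Q_w ≈ 268 m³/d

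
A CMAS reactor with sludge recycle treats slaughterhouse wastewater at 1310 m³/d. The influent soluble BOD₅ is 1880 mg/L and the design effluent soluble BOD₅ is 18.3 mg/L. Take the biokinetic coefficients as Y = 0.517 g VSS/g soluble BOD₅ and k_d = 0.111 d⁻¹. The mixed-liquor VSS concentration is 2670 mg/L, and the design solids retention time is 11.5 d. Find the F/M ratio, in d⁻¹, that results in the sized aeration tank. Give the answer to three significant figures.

Rearranging the biomass balance for a CMAS with decay, V = Y·Q·ΔS·θ_c / [X·(1+k_d θ_c)] = 0.517 × 1310 × (1880 − 18.3) × 11.5 / [2670 × (1 + 0.111 × 11.5)] = 1.45×10^7 / 6078 = 2386 m³.
F/M = applied load / biomass = Q·S₀/(V·X) = 1310 × 1880 / (2386 × 2670) = 0.3867 d⁻¹.

F/M ≈ 0.387 d⁻¹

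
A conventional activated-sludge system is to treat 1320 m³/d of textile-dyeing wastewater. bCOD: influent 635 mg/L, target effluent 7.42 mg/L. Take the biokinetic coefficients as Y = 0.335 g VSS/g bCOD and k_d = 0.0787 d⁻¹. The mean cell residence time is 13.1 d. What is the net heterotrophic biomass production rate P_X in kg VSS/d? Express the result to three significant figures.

The observed yield is Y_obs = Y/(1 + k_d·θ_c) = 0.335 / (1 + 0.0787 × 13.1) = 0.335 / 2.031 = 0.1649 g VSS per g bCOD removed.
Mass of bCOD removed per day: Q(S₀ − S) = 1320 × 627.6 g/m³ = 828.4 kg/d.
So the net sludge growth is P_X = 0.1649 × 828.4 = 136.6 kg VSS/d.

P_X ≈ 137 kg VSS/d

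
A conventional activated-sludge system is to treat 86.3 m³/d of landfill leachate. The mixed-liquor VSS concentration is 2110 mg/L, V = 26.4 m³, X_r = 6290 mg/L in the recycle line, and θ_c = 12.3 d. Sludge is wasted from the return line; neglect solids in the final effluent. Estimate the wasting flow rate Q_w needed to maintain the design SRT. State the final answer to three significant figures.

Q_w ≈ 0.720 m³/d

θ_c = V·X/(Q_w·X_r) when wasting from the recycle, so Q_w = V·X/(θ_c·X_r) = 26.40 × 2110 / (12.3 × 6290) = 0.7200 m³/d.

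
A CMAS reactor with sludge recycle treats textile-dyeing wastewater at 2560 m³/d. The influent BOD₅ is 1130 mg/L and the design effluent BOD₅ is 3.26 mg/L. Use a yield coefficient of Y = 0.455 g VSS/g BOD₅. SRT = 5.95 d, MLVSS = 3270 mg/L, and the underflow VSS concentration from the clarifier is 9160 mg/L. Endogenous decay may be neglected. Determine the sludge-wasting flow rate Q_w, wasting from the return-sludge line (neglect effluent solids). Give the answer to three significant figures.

V·X = Y·Q·ΔS·θ_c gives V = 0.455 × 2560 × (1130 − 3.26) × 5.95 / 3270 = 2388 m³.
Q_w = (V·X)/(θ_c X_r) = 2388 × 3270 / (5.95 × 9160) = 143.3 m³/d.

Q_w ≈ 143 m³/d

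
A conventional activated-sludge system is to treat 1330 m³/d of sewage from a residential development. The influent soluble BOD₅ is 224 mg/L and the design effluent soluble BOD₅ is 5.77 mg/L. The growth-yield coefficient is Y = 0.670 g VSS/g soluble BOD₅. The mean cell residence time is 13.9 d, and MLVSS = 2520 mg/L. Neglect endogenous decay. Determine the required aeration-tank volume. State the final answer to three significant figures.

V ≈ 1070 m³

With k_d = 0 the design equation reduces to V = Y Q (S₀−S) θ_c / X = 0.670 × 1330 × (224 − 5.77) × 13.9 / 2520 = 1073 m³.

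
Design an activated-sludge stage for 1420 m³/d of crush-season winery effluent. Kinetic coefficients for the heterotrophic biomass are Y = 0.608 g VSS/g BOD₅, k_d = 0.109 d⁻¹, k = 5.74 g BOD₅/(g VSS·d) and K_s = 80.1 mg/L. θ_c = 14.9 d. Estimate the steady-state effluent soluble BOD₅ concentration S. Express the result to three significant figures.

S ≈ 4.26 mg/L

For a completely mixed reactor with recycle the Lawrence–McCarty relation gives S = K_s·(1 + k_d·θ_c) / [θ_c·(Y·k − k_d) − 1] = 80.1 × (1 + 0.109 × 14.9) / [14.9 × (0.608 × 5.74 − 0.109) − 1] = 210.2 / 49.38 = 4.257 mg/L.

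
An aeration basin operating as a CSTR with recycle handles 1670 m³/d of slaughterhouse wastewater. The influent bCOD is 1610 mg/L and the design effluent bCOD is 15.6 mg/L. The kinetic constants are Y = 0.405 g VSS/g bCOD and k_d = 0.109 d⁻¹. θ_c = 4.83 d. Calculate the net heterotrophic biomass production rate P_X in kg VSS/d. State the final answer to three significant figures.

Y_obs = Y / (1 + k_d θ_c) = 0.405 / (1 + 0.109 × 4.83) = 0.405 / 1.526 = 0.2653.
Mass of bCOD removed per day: Q(S₀ − S) = 1670 × 1594 g/m³ = 2663 kg/d.
So the net sludge growth is P_X = 0.2653 × 2663 = 706.4 kg VSS/d.

P_X ≈ 706 kg VSS/d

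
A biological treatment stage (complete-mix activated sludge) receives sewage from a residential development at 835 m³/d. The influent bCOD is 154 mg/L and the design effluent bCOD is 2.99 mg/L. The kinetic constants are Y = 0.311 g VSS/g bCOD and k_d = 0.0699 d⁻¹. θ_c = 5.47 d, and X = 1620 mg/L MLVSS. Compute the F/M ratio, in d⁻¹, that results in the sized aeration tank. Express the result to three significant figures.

Steady-state biomass mass balance: V·X·(1 + k_d·θ_c) = Y·Q·(S₀ − S)·θ_c, so V = 0.311 × 835 × (154 − 2.99) × 5.47 / [1620 × (1 + 0.0699 × 5.47)] = 2.15×10^5 / 2239 = 95.79 m³.
F/M = applied load / biomass = Q·S₀/(V·X) = 835 × 154 / (95.79 × 1620) = 0.8287 d⁻¹.

F/M ≈ 0.829 d⁻¹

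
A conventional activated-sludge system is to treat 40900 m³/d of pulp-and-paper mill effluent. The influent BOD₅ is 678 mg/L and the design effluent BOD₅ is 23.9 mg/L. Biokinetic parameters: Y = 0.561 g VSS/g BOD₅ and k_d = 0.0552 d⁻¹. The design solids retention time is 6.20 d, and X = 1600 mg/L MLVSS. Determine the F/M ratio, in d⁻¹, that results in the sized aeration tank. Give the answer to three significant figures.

F/M ≈ 0.400 d⁻¹

Rearranging the biomass balance for a CMAS with decay, V = Y·Q·ΔS·θ_c / [X·(1+k_d θ_c)] = 0.561 × 40900 × (678 − 23.9) × 6.20 / [1600 × (1 + 0.0552 × 6.20)] = 9.31×10^7 / 2148 = 43328 m³.
F/M = applied load / biomass = Q·S₀/(V·X) = 40900 × 678 / (43328 × 1600) = 0.4000 d⁻¹.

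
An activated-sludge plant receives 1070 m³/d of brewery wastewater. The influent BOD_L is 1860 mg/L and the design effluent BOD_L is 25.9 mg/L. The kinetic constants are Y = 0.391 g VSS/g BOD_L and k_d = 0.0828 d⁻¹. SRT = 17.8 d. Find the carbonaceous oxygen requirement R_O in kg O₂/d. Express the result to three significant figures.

Y_obs = Y / (1 + k_d θ_c) = 0.391 / (1 + 0.0828 × 17.8) = 0.391 / 2.474 = 0.1581.
ΔS = 1860 − 25.9 = 1834 mg/L, so the substrate removal rate is 1070 × 1834/1000 = 1962 kg BOD_L/d.
Net sludge production P_X = 0.1581 × 1962 = 310.2 kg VSS/d.
Carbonaceous O₂ demand = substrate oxidised − cell-mass equivalent = 1962 − 1.42 × 310.2 = 1522 kg O₂/d.

R_O ≈ 1520 kg O₂/d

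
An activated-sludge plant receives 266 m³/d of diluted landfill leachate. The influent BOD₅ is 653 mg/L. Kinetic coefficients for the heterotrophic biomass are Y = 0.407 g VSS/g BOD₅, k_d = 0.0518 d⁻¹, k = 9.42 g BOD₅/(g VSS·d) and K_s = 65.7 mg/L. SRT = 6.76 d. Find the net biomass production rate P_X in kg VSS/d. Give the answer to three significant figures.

P_X ≈ 52.1 kg VSS/d

For a completely mixed reactor with recycle the Lawrence–McCarty relation gives S = K_s·(1 + k_d·θ_c) / [θ_c·(Y·k − k_d) − 1] = 65.7 × (1 + 0.0518 × 6.76) / [6.76 × (0.407 × 9.42 − 0.0518) − 1] = 88.71 / 24.57 = 3.611 mg/L.
Correct the yield for decay: Y_obs = Y/(1 + k_d θ_c) = 0.407 / (1 + 0.0518 × 6.76) = 0.407 / 1.350 = 0.3014.
Mass of BOD₅ removed per day: Q(S₀ − S) = 266 × 649.4 g/m³ = 172.7 kg/d.
P_X = Y_obs · Q(S₀ − S) = 0.3014 × 172.7 = 52.07 kg VSS/d.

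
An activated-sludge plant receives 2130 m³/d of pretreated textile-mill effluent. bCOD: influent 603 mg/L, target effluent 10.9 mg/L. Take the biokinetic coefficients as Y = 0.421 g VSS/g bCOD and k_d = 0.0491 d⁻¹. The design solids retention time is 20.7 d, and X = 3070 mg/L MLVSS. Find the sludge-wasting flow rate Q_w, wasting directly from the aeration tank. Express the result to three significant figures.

From the SRT design equation V = Y Q (S₀−S) θ_c / [X (1 + k_d θ_c)] = 0.421 × 2130 × (603 − 10.9) × 20.7 / [3070 × (1 + 0.0491 × 20.7)] = 1.1×10^7 / 6190 = 1775 m³.
Wasting from the aeration tank: Q_w = V / θ_c = 1775 / 20.7 = 85.77 m³/d.

Q_w ≈ 85.8 m³/d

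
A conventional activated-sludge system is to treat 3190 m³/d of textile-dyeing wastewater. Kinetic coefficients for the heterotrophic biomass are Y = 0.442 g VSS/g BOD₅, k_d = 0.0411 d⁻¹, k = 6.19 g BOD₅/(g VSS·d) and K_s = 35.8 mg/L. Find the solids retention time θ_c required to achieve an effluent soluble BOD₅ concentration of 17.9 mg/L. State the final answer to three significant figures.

From 1/θ_c = Y·k·S/(K_s + S) − k_d: Y·k·S/(K_s+S) = 0.442 × 6.19 × 17.9 / (35.8 + 17.9) = 0.9120 d⁻¹.
Then 1/θ_c = μ − k_d = 0.9120 − 0.0411 = 0.8709 d⁻¹, giving θ_c = 1.148 d.

θ_c ≈ 1.15 d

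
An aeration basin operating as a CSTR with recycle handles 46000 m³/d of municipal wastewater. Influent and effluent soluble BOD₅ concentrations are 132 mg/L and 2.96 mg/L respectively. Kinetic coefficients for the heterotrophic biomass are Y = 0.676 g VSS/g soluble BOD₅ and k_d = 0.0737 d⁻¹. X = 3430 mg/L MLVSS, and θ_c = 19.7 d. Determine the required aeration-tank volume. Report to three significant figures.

Steady-state biomass mass balance: V·X·(1 + k_d·θ_c) = Y·Q·(S₀ − S)·θ_c, so V = 0.676 × 46000 × (132 − 2.96) × 19.7 / [3430 × (1 + 0.0737 × 19.7)] = 7.9×10^7 / 8410 = 9399 m³.

V ≈ 9400 m³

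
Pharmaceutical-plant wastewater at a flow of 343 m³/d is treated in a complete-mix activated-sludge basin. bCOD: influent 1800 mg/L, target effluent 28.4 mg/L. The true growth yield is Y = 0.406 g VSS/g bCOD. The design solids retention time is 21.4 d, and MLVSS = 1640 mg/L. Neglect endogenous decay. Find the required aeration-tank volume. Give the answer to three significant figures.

V·X = Y·Q·ΔS·θ_c gives V = 0.406 × 343 × (1800 − 28.4) × 21.4 / 1640 = 3219 m³.

V ≈ 3220 m³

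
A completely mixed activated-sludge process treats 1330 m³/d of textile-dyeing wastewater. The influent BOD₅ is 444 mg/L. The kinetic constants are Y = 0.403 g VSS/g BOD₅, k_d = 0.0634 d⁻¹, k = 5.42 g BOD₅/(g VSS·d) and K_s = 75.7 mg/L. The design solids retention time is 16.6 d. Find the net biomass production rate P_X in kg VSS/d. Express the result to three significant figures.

P_X ≈ 115 kg VSS/d

From the Monod/SRT balance for a CMAS, S = K_s·(1+k_d θ_c)/[θ_c·(Y k − k_d) − 1] = 75.7 × (1 + 0.0634 × 16.6) / [16.6 × (0.403 × 5.42 − 0.0634) − 1] = 155.4 / 34.21 = 4.542 mg/L.
Observed yield with endogenous decay: Y_obs = Y / (1 + k_d·θ_c) = 0.403 / (1 + 0.0634 × 16.6) = 0.403 / 2.052 = 0.1964 g VSS/g BOD₅.
Mass of BOD₅ removed per day: Q(S₀ − S) = 1330 × 439.5 g/m³ = 584.5 kg/d.
P_X = Y_obs · Q(S₀ − S) = 0.1964 × 584.5 = 114.8 kg VSS/d.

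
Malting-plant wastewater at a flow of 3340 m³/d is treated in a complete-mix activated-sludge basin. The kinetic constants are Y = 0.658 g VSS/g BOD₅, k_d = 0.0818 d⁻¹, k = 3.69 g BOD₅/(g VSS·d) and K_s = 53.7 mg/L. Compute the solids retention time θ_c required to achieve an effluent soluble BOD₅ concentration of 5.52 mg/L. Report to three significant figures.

Specific growth rate at S = 5.52 mg/L: μ = YkS/(K_s+S) = 0.658·3.69·5.52/(53.7+5.52) = 0.2263 d⁻¹.
Then 1/θ_c = μ − k_d = 0.2263 − 0.0818 = 0.1445 d⁻¹, giving θ_c = 6.919 d.

θ_c ≈ 6.92 d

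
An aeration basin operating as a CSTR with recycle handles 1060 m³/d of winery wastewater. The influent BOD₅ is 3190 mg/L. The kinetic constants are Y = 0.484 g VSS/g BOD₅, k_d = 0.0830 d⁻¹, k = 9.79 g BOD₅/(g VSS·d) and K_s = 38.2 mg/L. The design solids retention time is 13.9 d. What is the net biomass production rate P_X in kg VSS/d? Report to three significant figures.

P_X ≈ 760 kg VSS/d

For a completely mixed reactor with recycle the Lawrence–McCarty relation gives S = K_s·(1 + k_d·θ_c) / [θ_c·(Y·k − k_d) − 1] = 38.2 × (1 + 0.0830 × 13.9) / [13.9 × (0.484 × 9.79 − 0.0830) − 1] = 82.27 / 63.71 = 1.291 mg/L.
Y_obs = Y / (1 + k_d θ_c) = 0.484 / (1 + 0.0830 × 13.9) = 0.484 / 2.154 = 0.2247.
Mass of BOD₅ removed per day: Q(S₀ − S) = 1060 × 3189 g/m³ = 3380 kg/d.
So the net sludge growth is P_X = 0.2247 × 3380 = 759.6 kg VSS/d.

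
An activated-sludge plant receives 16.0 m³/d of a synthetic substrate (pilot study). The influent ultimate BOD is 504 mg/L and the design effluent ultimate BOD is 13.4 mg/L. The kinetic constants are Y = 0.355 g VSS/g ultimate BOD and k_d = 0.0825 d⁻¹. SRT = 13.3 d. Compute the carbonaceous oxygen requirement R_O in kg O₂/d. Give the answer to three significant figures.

R_O ≈ 5.96 kg O₂/d

Correct the yield for decay: Y_obs = Y/(1 + k_d θ_c) = 0.355 / (1 + 0.0825 × 13.3) = 0.355 / 2.097 = 0.1693.
ΔS = 504 − 13.4 = 490.6 mg/L, so the substrate removal rate is 16.0 × 490.6/1000 = 7.850 kg ultimate BOD/d.
P_X = Y_obs·Q·(S₀ − S) = 0.1693 × 7.850 = 1.329 kg VSS/d.
R_O = Q·(S₀ − S) − 1.42·P_X = 7.850 − 1.42 × 1.329 = 5.963 kg O₂/d.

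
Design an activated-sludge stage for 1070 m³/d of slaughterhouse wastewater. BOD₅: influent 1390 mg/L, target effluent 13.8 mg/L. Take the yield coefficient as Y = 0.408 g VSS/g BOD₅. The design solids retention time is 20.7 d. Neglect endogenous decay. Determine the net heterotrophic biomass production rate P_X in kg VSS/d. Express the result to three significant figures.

P_X ≈ 601 kg VSS/d

No decay correction is needed, so Y_obs = Y = 0.408.
Mass of BOD₅ removed per day: Q(S₀ − S) = 1070 × 1376 g/m³ = 1473 kg/d.
Biomass produced: P_X = Y_obs·Q·ΔS = 0.4080 × 1473 ≈ 600.8 kg VSS/d.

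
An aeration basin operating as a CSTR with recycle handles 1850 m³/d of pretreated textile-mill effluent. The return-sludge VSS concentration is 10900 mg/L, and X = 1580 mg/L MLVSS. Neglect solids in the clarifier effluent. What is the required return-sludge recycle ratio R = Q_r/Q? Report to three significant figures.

Solids balance on the clarifier gives (1+R)X = R·X_r, so R = X/(X_r − X) = 1580 / (10900 − 1580) = 0.1695.

R ≈ 0.170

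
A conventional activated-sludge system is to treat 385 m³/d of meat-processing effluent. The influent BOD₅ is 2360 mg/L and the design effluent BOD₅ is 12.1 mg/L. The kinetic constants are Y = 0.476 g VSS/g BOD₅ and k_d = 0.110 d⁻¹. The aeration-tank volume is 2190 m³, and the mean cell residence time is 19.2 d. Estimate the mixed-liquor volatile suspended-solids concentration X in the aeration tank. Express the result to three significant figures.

Solving the biomass balance for X: X = Y Q (S₀−S) θ_c / [V (1+k_d θ_c)] = 0.476 × 385 × (2360 − 12.1) × 19.2 / [2190 × (1 + 0.110 × 19.2)] = 1212 mg/L.

X ≈ 1210 mg/L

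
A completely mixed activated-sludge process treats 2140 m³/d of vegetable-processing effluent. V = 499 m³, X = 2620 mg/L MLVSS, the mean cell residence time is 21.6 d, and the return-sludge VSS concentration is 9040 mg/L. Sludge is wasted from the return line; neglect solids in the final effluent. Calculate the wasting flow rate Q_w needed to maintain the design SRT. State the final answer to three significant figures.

Q_w ≈ 6.70 m³/d

θ_c = V·X/(Q_w·X_r) when wasting from the recycle, so Q_w = V·X/(θ_c·X_r) = 499.0 × 2620 / (21.6 × 9040) = 6.695 m³/d.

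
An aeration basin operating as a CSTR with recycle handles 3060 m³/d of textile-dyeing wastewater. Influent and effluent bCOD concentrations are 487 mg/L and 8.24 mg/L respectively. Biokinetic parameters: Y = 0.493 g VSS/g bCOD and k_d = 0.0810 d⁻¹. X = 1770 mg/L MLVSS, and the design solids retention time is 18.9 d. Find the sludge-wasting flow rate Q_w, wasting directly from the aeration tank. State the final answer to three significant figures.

Rearranging the biomass balance for a CMAS with decay, V = Y·Q·ΔS·θ_c / [X·(1+k_d θ_c)] = 0.493 × 3060 × (487 − 8.24) × 18.9 / [1770 × (1 + 0.0810 × 18.9)] = 1.37×10^7 / 4480 = 3047 m³.
With mixed-liquor wasting, θ_c = V/Q_w, so Q_w = V/θ_c = 3047/18.9 = 161.2 m³/d.

Q_w ≈ 161 m³/d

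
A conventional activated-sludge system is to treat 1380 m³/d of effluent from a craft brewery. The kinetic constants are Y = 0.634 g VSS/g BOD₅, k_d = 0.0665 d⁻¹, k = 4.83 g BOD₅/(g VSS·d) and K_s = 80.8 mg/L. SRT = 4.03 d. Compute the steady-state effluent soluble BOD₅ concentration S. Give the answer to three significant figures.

S ≈ 9.25 mg/L

From the Monod/SRT balance for a CMAS, S = K_s·(1+k_d θ_c)/[θ_c·(Y k − k_d) − 1] = 80.8 × (1 + 0.0665 × 4.03) / [4.03 × (0.634 × 4.83 − 0.0665) − 1] = 102.5 / 11.07 = 9.253 mg/L.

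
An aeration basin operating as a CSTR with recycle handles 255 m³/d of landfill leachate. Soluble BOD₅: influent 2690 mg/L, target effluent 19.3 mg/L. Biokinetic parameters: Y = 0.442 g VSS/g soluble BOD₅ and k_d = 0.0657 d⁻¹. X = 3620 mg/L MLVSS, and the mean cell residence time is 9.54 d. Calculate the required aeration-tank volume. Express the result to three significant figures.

Rearranging the biomass balance for a CMAS with decay, V = Y·Q·ΔS·θ_c / [X·(1+k_d θ_c)] = 0.442 × 255 × (2690 − 19.3) × 9.54 / [3620 × (1 + 0.0657 × 9.54)] = 2.87×10^6 / 5889 = 487.6 m³.

V ≈ 488 m³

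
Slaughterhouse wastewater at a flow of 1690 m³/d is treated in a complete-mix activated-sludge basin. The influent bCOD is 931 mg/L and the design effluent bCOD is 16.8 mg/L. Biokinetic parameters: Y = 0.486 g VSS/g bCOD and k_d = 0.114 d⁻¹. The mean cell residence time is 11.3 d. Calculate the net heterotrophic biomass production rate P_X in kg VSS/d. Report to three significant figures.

P_X ≈ 328 kg VSS/d

The observed yield is Y_obs = Y/(1 + k_d·θ_c) = 0.486 / (1 + 0.114 × 11.3) = 0.486 / 2.288 = 0.2124 g VSS per g bCOD removed.
Q·(S₀ − S) = 1690 × (931 − 16.8) × 10⁻³ = 1545 kg/d removed.
Net biomass production P_X = Y_obs × Q·(S₀ − S) = 0.2124 × 1545 = 328.1 kg VSS/d.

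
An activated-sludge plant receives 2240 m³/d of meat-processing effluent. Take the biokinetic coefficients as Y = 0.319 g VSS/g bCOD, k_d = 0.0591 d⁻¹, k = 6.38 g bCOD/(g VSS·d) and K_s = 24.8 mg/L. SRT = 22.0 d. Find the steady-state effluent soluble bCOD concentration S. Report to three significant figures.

From the Monod/SRT balance for a CMAS, S = K_s·(1+k_d θ_c)/[θ_c·(Y k − k_d) − 1] = 24.8 × (1 + 0.0591 × 22.0) / [22.0 × (0.319 × 6.38 − 0.0591) − 1] = 57.04 / 42.47 = 1.343 mg/L.

S ≈ 1.34 mg/L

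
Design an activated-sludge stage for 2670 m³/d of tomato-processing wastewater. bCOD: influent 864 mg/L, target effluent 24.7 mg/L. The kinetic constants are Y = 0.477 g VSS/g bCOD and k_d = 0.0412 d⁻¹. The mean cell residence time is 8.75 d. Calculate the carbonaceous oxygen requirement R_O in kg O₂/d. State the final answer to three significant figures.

Correct the yield for decay: Y_obs = Y/(1 + k_d θ_c) = 0.477 / (1 + 0.0412 × 8.75) = 0.477 / 1.361 = 0.3506.
Mass of bCOD removed per day: Q(S₀ − S) = 2670 × 839.3 g/m³ = 2241 kg/d.
Net sludge production P_X = 0.3506 × 2241 = 785.7 kg VSS/d.
R_O = Q·(S₀ − S) − 1.42·P_X = 2241 − 1.42 × 785.7 = 1125 kg O₂/d.

R_O ≈ 1130 kg O₂/d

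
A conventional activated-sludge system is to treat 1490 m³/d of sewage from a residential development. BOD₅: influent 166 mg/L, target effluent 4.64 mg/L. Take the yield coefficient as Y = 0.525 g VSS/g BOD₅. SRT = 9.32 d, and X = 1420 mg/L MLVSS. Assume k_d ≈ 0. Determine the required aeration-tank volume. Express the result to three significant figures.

With k_d = 0 the design equation reduces to V = Y Q (S₀−S) θ_c / X = 0.525 × 1490 × (166 − 4.64) × 9.32 / 1420 = 828.5 m³.

V ≈ 828 m³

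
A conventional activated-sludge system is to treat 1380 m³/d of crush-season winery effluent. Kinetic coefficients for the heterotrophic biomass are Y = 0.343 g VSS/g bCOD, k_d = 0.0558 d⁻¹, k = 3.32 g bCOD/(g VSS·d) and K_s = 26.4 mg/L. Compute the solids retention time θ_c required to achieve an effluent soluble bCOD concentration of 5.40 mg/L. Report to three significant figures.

θ_c ≈ 7.27 d

From 1/θ_c = Y·k·S/(K_s + S) − k_d: Y·k·S/(K_s+S) = 0.343 × 3.32 × 5.40 / (26.4 + 5.40) = 0.1934 d⁻¹.
Then 1/θ_c = μ − k_d = 0.1934 − 0.0558 = 0.1376 d⁻¹, giving θ_c = 7.269 d.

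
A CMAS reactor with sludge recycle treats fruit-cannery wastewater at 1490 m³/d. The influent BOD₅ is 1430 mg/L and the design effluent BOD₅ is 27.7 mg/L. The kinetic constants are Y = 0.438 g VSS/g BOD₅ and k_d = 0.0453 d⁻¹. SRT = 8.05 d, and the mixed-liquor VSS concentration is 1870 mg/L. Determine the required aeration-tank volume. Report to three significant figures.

Steady-state biomass mass balance: V·X·(1 + k_d·θ_c) = Y·Q·(S₀ − S)·θ_c, so V = 0.438 × 1490 × (1430 − 27.7) × 8.05 / [1870 × (1 + 0.0453 × 8.05)] = 7.37×10^6 / 2552 = 2887 m³.

V ≈ 2890 m³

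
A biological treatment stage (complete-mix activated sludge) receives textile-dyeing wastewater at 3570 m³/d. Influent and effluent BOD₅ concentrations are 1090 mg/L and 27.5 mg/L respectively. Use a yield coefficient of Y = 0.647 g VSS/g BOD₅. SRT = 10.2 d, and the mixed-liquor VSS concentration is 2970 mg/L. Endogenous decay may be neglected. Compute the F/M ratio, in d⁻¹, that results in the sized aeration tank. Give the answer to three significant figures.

F/M ≈ 0.155 d⁻¹

With k_d = 0 the design equation reduces to V = Y Q (S₀−S) θ_c / X = 0.647 × 3570 × (1090 − 27.5) × 10.2 / 2970 = 8428 m³.
Food-to-microorganism ratio F/M = Q S₀ / (V X) = 3570 × 1090 / (8428 × 2970) = 0.1555 d⁻¹.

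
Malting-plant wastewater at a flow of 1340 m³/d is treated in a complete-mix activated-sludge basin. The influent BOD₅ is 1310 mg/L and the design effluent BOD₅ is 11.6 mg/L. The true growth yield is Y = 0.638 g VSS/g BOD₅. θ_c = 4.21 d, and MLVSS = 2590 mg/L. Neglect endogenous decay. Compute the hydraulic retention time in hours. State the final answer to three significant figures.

τ ≈ 32.3 h

V·X = Y·Q·ΔS·θ_c gives V = 0.638 × 1340 × (1310 − 11.6) × 4.21 / 2590 = 1804 m³.
Hydraulic retention time τ = V/Q = 1804 / 1340 = 1.347 d = 32.32 h.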